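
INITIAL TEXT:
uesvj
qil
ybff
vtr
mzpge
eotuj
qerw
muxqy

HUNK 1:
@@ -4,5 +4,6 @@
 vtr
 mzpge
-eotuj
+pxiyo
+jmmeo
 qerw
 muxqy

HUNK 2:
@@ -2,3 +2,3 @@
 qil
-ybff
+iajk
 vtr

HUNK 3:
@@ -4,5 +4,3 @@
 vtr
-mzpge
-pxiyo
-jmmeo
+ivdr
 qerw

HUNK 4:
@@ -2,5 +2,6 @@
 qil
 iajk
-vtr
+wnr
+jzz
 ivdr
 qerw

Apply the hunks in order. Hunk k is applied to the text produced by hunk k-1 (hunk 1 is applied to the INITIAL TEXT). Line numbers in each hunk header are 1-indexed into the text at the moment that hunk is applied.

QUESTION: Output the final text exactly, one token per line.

Hunk 1: at line 4 remove [eotuj] add [pxiyo,jmmeo] -> 9 lines: uesvj qil ybff vtr mzpge pxiyo jmmeo qerw muxqy
Hunk 2: at line 2 remove [ybff] add [iajk] -> 9 lines: uesvj qil iajk vtr mzpge pxiyo jmmeo qerw muxqy
Hunk 3: at line 4 remove [mzpge,pxiyo,jmmeo] add [ivdr] -> 7 lines: uesvj qil iajk vtr ivdr qerw muxqy
Hunk 4: at line 2 remove [vtr] add [wnr,jzz] -> 8 lines: uesvj qil iajk wnr jzz ivdr qerw muxqy

Answer: uesvj
qil
iajk
wnr
jzz
ivdr
qerw
muxqy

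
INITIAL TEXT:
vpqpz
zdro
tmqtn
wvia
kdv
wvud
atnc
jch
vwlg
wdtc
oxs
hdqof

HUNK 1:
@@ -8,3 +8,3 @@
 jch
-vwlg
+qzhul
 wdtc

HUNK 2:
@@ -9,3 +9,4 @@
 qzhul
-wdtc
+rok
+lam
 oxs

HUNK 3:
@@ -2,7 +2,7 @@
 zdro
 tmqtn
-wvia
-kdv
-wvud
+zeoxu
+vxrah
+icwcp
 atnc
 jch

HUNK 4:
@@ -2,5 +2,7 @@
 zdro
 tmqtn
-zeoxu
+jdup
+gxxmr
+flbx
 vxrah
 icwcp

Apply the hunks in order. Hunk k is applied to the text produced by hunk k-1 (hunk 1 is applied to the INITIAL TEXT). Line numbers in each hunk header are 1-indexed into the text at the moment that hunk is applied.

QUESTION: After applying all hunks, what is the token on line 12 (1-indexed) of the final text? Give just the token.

Answer: rok

Derivation:
Hunk 1: at line 8 remove [vwlg] add [qzhul] -> 12 lines: vpqpz zdro tmqtn wvia kdv wvud atnc jch qzhul wdtc oxs hdqof
Hunk 2: at line 9 remove [wdtc] add [rok,lam] -> 13 lines: vpqpz zdro tmqtn wvia kdv wvud atnc jch qzhul rok lam oxs hdqof
Hunk 3: at line 2 remove [wvia,kdv,wvud] add [zeoxu,vxrah,icwcp] -> 13 lines: vpqpz zdro tmqtn zeoxu vxrah icwcp atnc jch qzhul rok lam oxs hdqof
Hunk 4: at line 2 remove [zeoxu] add [jdup,gxxmr,flbx] -> 15 lines: vpqpz zdro tmqtn jdup gxxmr flbx vxrah icwcp atnc jch qzhul rok lam oxs hdqof
Final line 12: rok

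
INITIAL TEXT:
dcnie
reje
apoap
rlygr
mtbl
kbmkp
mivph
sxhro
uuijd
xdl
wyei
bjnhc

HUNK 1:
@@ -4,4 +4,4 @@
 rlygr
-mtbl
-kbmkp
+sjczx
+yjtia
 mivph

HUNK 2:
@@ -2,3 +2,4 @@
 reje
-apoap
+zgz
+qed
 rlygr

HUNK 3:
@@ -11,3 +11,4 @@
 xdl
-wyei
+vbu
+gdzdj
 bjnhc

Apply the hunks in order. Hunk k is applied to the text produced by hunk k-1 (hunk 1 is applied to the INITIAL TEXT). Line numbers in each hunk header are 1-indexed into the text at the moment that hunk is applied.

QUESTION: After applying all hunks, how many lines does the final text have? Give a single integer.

Hunk 1: at line 4 remove [mtbl,kbmkp] add [sjczx,yjtia] -> 12 lines: dcnie reje apoap rlygr sjczx yjtia mivph sxhro uuijd xdl wyei bjnhc
Hunk 2: at line 2 remove [apoap] add [zgz,qed] -> 13 lines: dcnie reje zgz qed rlygr sjczx yjtia mivph sxhro uuijd xdl wyei bjnhc
Hunk 3: at line 11 remove [wyei] add [vbu,gdzdj] -> 14 lines: dcnie reje zgz qed rlygr sjczx yjtia mivph sxhro uuijd xdl vbu gdzdj bjnhc
Final line count: 14

Answer: 14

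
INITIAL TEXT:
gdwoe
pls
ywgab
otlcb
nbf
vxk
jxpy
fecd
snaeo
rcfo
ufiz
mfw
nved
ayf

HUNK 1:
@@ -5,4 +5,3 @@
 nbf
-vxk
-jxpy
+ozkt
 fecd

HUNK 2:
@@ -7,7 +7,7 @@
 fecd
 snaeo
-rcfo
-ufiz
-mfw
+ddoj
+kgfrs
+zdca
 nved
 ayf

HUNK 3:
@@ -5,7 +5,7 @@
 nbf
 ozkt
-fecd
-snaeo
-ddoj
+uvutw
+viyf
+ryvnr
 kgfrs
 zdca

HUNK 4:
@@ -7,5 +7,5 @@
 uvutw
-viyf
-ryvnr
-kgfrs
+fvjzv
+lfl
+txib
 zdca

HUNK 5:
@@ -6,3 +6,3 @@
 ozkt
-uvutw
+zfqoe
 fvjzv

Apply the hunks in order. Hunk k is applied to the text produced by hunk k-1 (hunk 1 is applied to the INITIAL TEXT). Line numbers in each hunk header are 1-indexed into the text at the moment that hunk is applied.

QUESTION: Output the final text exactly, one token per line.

Hunk 1: at line 5 remove [vxk,jxpy] add [ozkt] -> 13 lines: gdwoe pls ywgab otlcb nbf ozkt fecd snaeo rcfo ufiz mfw nved ayf
Hunk 2: at line 7 remove [rcfo,ufiz,mfw] add [ddoj,kgfrs,zdca] -> 13 lines: gdwoe pls ywgab otlcb nbf ozkt fecd snaeo ddoj kgfrs zdca nved ayf
Hunk 3: at line 5 remove [fecd,snaeo,ddoj] add [uvutw,viyf,ryvnr] -> 13 lines: gdwoe pls ywgab otlcb nbf ozkt uvutw viyf ryvnr kgfrs zdca nved ayf
Hunk 4: at line 7 remove [viyf,ryvnr,kgfrs] add [fvjzv,lfl,txib] -> 13 lines: gdwoe pls ywgab otlcb nbf ozkt uvutw fvjzv lfl txib zdca nved ayf
Hunk 5: at line 6 remove [uvutw] add [zfqoe] -> 13 lines: gdwoe pls ywgab otlcb nbf ozkt zfqoe fvjzv lfl txib zdca nved ayf

Answer: gdwoe
pls
ywgab
otlcb
nbf
ozkt
zfqoe
fvjzv
lfl
txib
zdca
nved
ayf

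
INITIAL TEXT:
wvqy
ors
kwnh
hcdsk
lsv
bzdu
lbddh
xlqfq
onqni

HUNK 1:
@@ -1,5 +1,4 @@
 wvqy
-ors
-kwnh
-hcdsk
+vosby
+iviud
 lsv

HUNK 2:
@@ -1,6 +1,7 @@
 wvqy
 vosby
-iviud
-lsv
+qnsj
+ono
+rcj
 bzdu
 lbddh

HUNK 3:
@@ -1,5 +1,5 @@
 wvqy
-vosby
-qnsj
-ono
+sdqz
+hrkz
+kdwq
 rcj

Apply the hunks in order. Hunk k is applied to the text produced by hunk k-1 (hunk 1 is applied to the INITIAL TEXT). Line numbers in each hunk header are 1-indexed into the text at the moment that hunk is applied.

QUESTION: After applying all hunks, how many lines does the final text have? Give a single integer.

Hunk 1: at line 1 remove [ors,kwnh,hcdsk] add [vosby,iviud] -> 8 lines: wvqy vosby iviud lsv bzdu lbddh xlqfq onqni
Hunk 2: at line 1 remove [iviud,lsv] add [qnsj,ono,rcj] -> 9 lines: wvqy vosby qnsj ono rcj bzdu lbddh xlqfq onqni
Hunk 3: at line 1 remove [vosby,qnsj,ono] add [sdqz,hrkz,kdwq] -> 9 lines: wvqy sdqz hrkz kdwq rcj bzdu lbddh xlqfq onqni
Final line count: 9

Answer: 9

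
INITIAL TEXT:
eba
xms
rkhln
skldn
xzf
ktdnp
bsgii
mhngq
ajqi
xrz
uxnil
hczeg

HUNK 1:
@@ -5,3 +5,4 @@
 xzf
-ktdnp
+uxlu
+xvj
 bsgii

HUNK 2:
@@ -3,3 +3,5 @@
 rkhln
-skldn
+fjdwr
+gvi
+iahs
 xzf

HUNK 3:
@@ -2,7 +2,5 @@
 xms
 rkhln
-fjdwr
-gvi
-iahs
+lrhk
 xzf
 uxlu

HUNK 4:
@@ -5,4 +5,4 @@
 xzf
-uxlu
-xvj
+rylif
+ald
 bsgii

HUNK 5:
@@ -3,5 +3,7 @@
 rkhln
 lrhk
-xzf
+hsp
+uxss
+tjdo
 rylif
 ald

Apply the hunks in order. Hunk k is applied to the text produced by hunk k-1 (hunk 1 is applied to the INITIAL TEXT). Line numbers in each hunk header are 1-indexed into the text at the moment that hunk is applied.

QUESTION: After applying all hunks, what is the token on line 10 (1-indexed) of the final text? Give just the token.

Hunk 1: at line 5 remove [ktdnp] add [uxlu,xvj] -> 13 lines: eba xms rkhln skldn xzf uxlu xvj bsgii mhngq ajqi xrz uxnil hczeg
Hunk 2: at line 3 remove [skldn] add [fjdwr,gvi,iahs] -> 15 lines: eba xms rkhln fjdwr gvi iahs xzf uxlu xvj bsgii mhngq ajqi xrz uxnil hczeg
Hunk 3: at line 2 remove [fjdwr,gvi,iahs] add [lrhk] -> 13 lines: eba xms rkhln lrhk xzf uxlu xvj bsgii mhngq ajqi xrz uxnil hczeg
Hunk 4: at line 5 remove [uxlu,xvj] add [rylif,ald] -> 13 lines: eba xms rkhln lrhk xzf rylif ald bsgii mhngq ajqi xrz uxnil hczeg
Hunk 5: at line 3 remove [xzf] add [hsp,uxss,tjdo] -> 15 lines: eba xms rkhln lrhk hsp uxss tjdo rylif ald bsgii mhngq ajqi xrz uxnil hczeg
Final line 10: bsgii

Answer: bsgii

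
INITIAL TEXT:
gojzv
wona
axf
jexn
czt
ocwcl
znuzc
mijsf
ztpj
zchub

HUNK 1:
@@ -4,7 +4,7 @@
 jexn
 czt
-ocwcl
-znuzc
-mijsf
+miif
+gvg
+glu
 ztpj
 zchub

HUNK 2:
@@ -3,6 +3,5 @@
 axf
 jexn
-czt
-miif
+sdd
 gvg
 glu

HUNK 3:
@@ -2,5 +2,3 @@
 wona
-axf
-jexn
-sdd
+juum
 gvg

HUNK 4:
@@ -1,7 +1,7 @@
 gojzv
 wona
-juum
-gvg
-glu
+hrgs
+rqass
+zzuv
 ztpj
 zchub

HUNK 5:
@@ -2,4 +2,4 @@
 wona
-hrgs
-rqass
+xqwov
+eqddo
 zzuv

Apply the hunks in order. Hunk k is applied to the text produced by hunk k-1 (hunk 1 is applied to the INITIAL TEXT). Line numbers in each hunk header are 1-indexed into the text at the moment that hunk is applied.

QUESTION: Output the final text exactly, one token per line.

Answer: gojzv
wona
xqwov
eqddo
zzuv
ztpj
zchub

Derivation:
Hunk 1: at line 4 remove [ocwcl,znuzc,mijsf] add [miif,gvg,glu] -> 10 lines: gojzv wona axf jexn czt miif gvg glu ztpj zchub
Hunk 2: at line 3 remove [czt,miif] add [sdd] -> 9 lines: gojzv wona axf jexn sdd gvg glu ztpj zchub
Hunk 3: at line 2 remove [axf,jexn,sdd] add [juum] -> 7 lines: gojzv wona juum gvg glu ztpj zchub
Hunk 4: at line 1 remove [juum,gvg,glu] add [hrgs,rqass,zzuv] -> 7 lines: gojzv wona hrgs rqass zzuv ztpj zchub
Hunk 5: at line 2 remove [hrgs,rqass] add [xqwov,eqddo] -> 7 lines: gojzv wona xqwov eqddo zzuv ztpj zchub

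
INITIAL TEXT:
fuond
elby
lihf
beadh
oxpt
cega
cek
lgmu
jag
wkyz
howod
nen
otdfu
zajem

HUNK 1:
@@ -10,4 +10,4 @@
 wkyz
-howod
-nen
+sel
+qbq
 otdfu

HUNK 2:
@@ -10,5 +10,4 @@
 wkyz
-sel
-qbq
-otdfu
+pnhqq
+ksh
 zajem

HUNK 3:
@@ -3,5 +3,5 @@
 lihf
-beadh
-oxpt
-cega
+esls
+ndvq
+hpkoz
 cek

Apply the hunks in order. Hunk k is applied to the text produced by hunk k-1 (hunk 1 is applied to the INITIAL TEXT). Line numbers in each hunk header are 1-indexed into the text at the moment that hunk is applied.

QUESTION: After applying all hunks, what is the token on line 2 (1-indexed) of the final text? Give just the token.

Answer: elby

Derivation:
Hunk 1: at line 10 remove [howod,nen] add [sel,qbq] -> 14 lines: fuond elby lihf beadh oxpt cega cek lgmu jag wkyz sel qbq otdfu zajem
Hunk 2: at line 10 remove [sel,qbq,otdfu] add [pnhqq,ksh] -> 13 lines: fuond elby lihf beadh oxpt cega cek lgmu jag wkyz pnhqq ksh zajem
Hunk 3: at line 3 remove [beadh,oxpt,cega] add [esls,ndvq,hpkoz] -> 13 lines: fuond elby lihf esls ndvq hpkoz cek lgmu jag wkyz pnhqq ksh zajem
Final line 2: elby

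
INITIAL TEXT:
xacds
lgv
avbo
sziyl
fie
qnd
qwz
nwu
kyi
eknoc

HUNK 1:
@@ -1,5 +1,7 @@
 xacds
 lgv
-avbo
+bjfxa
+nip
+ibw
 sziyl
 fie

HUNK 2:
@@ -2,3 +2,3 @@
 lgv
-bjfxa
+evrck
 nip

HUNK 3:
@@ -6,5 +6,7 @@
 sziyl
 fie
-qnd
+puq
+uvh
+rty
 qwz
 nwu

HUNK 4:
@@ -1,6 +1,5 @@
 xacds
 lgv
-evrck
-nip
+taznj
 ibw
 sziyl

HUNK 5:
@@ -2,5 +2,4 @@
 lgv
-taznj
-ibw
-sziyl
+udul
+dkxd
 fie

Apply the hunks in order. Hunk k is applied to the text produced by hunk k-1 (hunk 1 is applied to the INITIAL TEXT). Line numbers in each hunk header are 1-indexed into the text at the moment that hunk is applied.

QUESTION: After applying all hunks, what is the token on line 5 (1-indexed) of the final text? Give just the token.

Answer: fie

Derivation:
Hunk 1: at line 1 remove [avbo] add [bjfxa,nip,ibw] -> 12 lines: xacds lgv bjfxa nip ibw sziyl fie qnd qwz nwu kyi eknoc
Hunk 2: at line 2 remove [bjfxa] add [evrck] -> 12 lines: xacds lgv evrck nip ibw sziyl fie qnd qwz nwu kyi eknoc
Hunk 3: at line 6 remove [qnd] add [puq,uvh,rty] -> 14 lines: xacds lgv evrck nip ibw sziyl fie puq uvh rty qwz nwu kyi eknoc
Hunk 4: at line 1 remove [evrck,nip] add [taznj] -> 13 lines: xacds lgv taznj ibw sziyl fie puq uvh rty qwz nwu kyi eknoc
Hunk 5: at line 2 remove [taznj,ibw,sziyl] add [udul,dkxd] -> 12 lines: xacds lgv udul dkxd fie puq uvh rty qwz nwu kyi eknoc
Final line 5: fie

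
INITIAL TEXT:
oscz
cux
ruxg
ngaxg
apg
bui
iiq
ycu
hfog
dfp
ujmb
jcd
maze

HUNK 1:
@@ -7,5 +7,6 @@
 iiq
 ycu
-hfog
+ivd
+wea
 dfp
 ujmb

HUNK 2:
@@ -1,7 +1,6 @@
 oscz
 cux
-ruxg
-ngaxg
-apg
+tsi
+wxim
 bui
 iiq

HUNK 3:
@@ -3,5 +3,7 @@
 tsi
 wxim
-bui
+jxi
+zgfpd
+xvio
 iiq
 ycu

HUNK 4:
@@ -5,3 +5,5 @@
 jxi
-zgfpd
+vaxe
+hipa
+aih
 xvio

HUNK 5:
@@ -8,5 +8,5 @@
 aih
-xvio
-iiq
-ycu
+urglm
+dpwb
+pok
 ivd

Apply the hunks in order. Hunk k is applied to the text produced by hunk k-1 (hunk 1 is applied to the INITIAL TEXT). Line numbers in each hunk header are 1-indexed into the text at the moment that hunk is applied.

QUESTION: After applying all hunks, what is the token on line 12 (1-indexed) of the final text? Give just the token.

Hunk 1: at line 7 remove [hfog] add [ivd,wea] -> 14 lines: oscz cux ruxg ngaxg apg bui iiq ycu ivd wea dfp ujmb jcd maze
Hunk 2: at line 1 remove [ruxg,ngaxg,apg] add [tsi,wxim] -> 13 lines: oscz cux tsi wxim bui iiq ycu ivd wea dfp ujmb jcd maze
Hunk 3: at line 3 remove [bui] add [jxi,zgfpd,xvio] -> 15 lines: oscz cux tsi wxim jxi zgfpd xvio iiq ycu ivd wea dfp ujmb jcd maze
Hunk 4: at line 5 remove [zgfpd] add [vaxe,hipa,aih] -> 17 lines: oscz cux tsi wxim jxi vaxe hipa aih xvio iiq ycu ivd wea dfp ujmb jcd maze
Hunk 5: at line 8 remove [xvio,iiq,ycu] add [urglm,dpwb,pok] -> 17 lines: oscz cux tsi wxim jxi vaxe hipa aih urglm dpwb pok ivd wea dfp ujmb jcd maze
Final line 12: ivd

Answer: ivd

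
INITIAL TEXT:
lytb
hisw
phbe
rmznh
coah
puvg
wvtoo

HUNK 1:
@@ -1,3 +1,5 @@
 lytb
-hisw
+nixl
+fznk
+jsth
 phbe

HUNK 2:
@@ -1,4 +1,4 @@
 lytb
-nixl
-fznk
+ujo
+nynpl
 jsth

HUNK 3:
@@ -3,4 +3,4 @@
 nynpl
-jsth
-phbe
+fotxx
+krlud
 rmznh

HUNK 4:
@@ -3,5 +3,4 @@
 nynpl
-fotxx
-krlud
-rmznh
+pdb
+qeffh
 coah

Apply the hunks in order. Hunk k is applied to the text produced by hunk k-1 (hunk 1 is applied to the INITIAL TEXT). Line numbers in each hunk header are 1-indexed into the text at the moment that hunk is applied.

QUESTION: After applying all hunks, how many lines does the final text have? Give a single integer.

Hunk 1: at line 1 remove [hisw] add [nixl,fznk,jsth] -> 9 lines: lytb nixl fznk jsth phbe rmznh coah puvg wvtoo
Hunk 2: at line 1 remove [nixl,fznk] add [ujo,nynpl] -> 9 lines: lytb ujo nynpl jsth phbe rmznh coah puvg wvtoo
Hunk 3: at line 3 remove [jsth,phbe] add [fotxx,krlud] -> 9 lines: lytb ujo nynpl fotxx krlud rmznh coah puvg wvtoo
Hunk 4: at line 3 remove [fotxx,krlud,rmznh] add [pdb,qeffh] -> 8 lines: lytb ujo nynpl pdb qeffh coah puvg wvtoo
Final line count: 8

Answer: 8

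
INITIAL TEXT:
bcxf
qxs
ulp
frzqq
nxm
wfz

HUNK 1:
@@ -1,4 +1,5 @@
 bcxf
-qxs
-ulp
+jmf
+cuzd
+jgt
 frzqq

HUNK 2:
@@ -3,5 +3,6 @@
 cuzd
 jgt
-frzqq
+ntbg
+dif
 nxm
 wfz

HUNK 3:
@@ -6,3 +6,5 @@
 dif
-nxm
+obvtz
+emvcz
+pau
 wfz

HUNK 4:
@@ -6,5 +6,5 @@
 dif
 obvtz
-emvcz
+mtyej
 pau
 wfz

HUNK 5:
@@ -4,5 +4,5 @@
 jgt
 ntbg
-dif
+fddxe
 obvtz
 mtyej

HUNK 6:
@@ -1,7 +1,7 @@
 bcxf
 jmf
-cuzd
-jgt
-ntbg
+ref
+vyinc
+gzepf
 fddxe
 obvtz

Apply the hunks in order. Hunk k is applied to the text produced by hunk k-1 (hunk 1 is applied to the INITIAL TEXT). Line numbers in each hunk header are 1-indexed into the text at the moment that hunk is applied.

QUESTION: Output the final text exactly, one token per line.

Hunk 1: at line 1 remove [qxs,ulp] add [jmf,cuzd,jgt] -> 7 lines: bcxf jmf cuzd jgt frzqq nxm wfz
Hunk 2: at line 3 remove [frzqq] add [ntbg,dif] -> 8 lines: bcxf jmf cuzd jgt ntbg dif nxm wfz
Hunk 3: at line 6 remove [nxm] add [obvtz,emvcz,pau] -> 10 lines: bcxf jmf cuzd jgt ntbg dif obvtz emvcz pau wfz
Hunk 4: at line 6 remove [emvcz] add [mtyej] -> 10 lines: bcxf jmf cuzd jgt ntbg dif obvtz mtyej pau wfz
Hunk 5: at line 4 remove [dif] add [fddxe] -> 10 lines: bcxf jmf cuzd jgt ntbg fddxe obvtz mtyej pau wfz
Hunk 6: at line 1 remove [cuzd,jgt,ntbg] add [ref,vyinc,gzepf] -> 10 lines: bcxf jmf ref vyinc gzepf fddxe obvtz mtyej pau wfz

Answer: bcxf
jmf
ref
vyinc
gzepf
fddxe
obvtz
mtyej
pau
wfz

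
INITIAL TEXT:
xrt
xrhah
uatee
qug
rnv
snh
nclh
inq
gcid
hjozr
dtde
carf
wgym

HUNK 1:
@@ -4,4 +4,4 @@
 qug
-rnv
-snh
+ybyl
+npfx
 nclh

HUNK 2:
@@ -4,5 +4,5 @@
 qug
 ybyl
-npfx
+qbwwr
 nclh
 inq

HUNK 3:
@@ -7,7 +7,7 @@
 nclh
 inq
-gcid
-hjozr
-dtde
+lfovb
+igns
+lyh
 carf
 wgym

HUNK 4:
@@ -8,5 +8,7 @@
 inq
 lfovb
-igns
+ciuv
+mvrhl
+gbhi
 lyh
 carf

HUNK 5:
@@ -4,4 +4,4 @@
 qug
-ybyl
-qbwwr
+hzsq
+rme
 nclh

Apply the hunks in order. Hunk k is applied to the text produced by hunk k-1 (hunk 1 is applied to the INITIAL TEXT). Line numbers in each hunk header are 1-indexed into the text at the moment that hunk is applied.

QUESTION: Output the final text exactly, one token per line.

Answer: xrt
xrhah
uatee
qug
hzsq
rme
nclh
inq
lfovb
ciuv
mvrhl
gbhi
lyh
carf
wgym

Derivation:
Hunk 1: at line 4 remove [rnv,snh] add [ybyl,npfx] -> 13 lines: xrt xrhah uatee qug ybyl npfx nclh inq gcid hjozr dtde carf wgym
Hunk 2: at line 4 remove [npfx] add [qbwwr] -> 13 lines: xrt xrhah uatee qug ybyl qbwwr nclh inq gcid hjozr dtde carf wgym
Hunk 3: at line 7 remove [gcid,hjozr,dtde] add [lfovb,igns,lyh] -> 13 lines: xrt xrhah uatee qug ybyl qbwwr nclh inq lfovb igns lyh carf wgym
Hunk 4: at line 8 remove [igns] add [ciuv,mvrhl,gbhi] -> 15 lines: xrt xrhah uatee qug ybyl qbwwr nclh inq lfovb ciuv mvrhl gbhi lyh carf wgym
Hunk 5: at line 4 remove [ybyl,qbwwr] add [hzsq,rme] -> 15 lines: xrt xrhah uatee qug hzsq rme nclh inq lfovb ciuv mvrhl gbhi lyh carf wgym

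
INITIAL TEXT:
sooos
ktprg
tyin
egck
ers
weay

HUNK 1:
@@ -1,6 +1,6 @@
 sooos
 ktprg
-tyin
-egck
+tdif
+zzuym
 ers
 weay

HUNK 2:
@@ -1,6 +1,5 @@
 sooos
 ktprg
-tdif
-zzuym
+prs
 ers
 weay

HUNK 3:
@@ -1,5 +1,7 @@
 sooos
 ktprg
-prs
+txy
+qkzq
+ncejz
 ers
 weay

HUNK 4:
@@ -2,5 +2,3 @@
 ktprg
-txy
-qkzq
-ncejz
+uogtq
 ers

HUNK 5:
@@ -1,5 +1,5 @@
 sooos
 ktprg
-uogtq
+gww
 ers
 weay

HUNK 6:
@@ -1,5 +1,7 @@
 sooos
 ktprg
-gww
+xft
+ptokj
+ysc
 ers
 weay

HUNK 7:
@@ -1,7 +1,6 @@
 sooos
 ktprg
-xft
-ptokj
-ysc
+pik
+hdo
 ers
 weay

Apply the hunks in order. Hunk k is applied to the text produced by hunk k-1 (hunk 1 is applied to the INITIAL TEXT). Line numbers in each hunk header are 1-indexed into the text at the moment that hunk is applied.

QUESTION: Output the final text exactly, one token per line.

Answer: sooos
ktprg
pik
hdo
ers
weay

Derivation:
Hunk 1: at line 1 remove [tyin,egck] add [tdif,zzuym] -> 6 lines: sooos ktprg tdif zzuym ers weay
Hunk 2: at line 1 remove [tdif,zzuym] add [prs] -> 5 lines: sooos ktprg prs ers weay
Hunk 3: at line 1 remove [prs] add [txy,qkzq,ncejz] -> 7 lines: sooos ktprg txy qkzq ncejz ers weay
Hunk 4: at line 2 remove [txy,qkzq,ncejz] add [uogtq] -> 5 lines: sooos ktprg uogtq ers weay
Hunk 5: at line 1 remove [uogtq] add [gww] -> 5 lines: sooos ktprg gww ers weay
Hunk 6: at line 1 remove [gww] add [xft,ptokj,ysc] -> 7 lines: sooos ktprg xft ptokj ysc ers weay
Hunk 7: at line 1 remove [xft,ptokj,ysc] add [pik,hdo] -> 6 lines: sooos ktprg pik hdo ers weay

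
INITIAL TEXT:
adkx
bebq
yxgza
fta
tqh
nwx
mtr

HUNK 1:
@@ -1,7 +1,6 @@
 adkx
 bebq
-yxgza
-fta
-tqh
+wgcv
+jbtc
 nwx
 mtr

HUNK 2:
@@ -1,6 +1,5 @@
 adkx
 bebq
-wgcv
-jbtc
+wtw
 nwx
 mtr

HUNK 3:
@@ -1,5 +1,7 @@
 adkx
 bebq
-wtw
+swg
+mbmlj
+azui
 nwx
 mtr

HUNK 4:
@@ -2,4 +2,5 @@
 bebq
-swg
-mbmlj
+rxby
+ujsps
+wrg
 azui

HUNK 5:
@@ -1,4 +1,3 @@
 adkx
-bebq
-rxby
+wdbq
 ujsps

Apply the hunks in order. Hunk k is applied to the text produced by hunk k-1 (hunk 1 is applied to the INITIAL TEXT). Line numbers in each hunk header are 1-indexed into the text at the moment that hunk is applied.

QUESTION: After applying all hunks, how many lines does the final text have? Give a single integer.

Hunk 1: at line 1 remove [yxgza,fta,tqh] add [wgcv,jbtc] -> 6 lines: adkx bebq wgcv jbtc nwx mtr
Hunk 2: at line 1 remove [wgcv,jbtc] add [wtw] -> 5 lines: adkx bebq wtw nwx mtr
Hunk 3: at line 1 remove [wtw] add [swg,mbmlj,azui] -> 7 lines: adkx bebq swg mbmlj azui nwx mtr
Hunk 4: at line 2 remove [swg,mbmlj] add [rxby,ujsps,wrg] -> 8 lines: adkx bebq rxby ujsps wrg azui nwx mtr
Hunk 5: at line 1 remove [bebq,rxby] add [wdbq] -> 7 lines: adkx wdbq ujsps wrg azui nwx mtr
Final line count: 7

Answer: 7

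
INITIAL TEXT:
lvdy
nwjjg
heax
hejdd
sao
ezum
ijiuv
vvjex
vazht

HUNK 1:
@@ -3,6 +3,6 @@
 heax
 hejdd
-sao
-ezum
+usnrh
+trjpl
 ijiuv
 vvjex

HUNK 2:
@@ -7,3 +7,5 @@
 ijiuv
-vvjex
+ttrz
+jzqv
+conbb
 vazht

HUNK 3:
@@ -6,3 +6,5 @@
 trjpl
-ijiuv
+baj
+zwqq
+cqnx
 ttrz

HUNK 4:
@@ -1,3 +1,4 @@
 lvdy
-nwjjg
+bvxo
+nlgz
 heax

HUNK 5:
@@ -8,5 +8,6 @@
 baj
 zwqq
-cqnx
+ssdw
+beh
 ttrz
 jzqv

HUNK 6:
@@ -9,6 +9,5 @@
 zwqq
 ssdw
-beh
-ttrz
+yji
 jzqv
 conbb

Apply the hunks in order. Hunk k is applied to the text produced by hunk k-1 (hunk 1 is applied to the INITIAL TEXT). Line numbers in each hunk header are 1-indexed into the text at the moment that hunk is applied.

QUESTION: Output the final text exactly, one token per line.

Hunk 1: at line 3 remove [sao,ezum] add [usnrh,trjpl] -> 9 lines: lvdy nwjjg heax hejdd usnrh trjpl ijiuv vvjex vazht
Hunk 2: at line 7 remove [vvjex] add [ttrz,jzqv,conbb] -> 11 lines: lvdy nwjjg heax hejdd usnrh trjpl ijiuv ttrz jzqv conbb vazht
Hunk 3: at line 6 remove [ijiuv] add [baj,zwqq,cqnx] -> 13 lines: lvdy nwjjg heax hejdd usnrh trjpl baj zwqq cqnx ttrz jzqv conbb vazht
Hunk 4: at line 1 remove [nwjjg] add [bvxo,nlgz] -> 14 lines: lvdy bvxo nlgz heax hejdd usnrh trjpl baj zwqq cqnx ttrz jzqv conbb vazht
Hunk 5: at line 8 remove [cqnx] add [ssdw,beh] -> 15 lines: lvdy bvxo nlgz heax hejdd usnrh trjpl baj zwqq ssdw beh ttrz jzqv conbb vazht
Hunk 6: at line 9 remove [beh,ttrz] add [yji] -> 14 lines: lvdy bvxo nlgz heax hejdd usnrh trjpl baj zwqq ssdw yji jzqv conbb vazht

Answer: lvdy
bvxo
nlgz
heax
hejdd
usnrh
trjpl
baj
zwqq
ssdw
yji
jzqv
conbb
vazht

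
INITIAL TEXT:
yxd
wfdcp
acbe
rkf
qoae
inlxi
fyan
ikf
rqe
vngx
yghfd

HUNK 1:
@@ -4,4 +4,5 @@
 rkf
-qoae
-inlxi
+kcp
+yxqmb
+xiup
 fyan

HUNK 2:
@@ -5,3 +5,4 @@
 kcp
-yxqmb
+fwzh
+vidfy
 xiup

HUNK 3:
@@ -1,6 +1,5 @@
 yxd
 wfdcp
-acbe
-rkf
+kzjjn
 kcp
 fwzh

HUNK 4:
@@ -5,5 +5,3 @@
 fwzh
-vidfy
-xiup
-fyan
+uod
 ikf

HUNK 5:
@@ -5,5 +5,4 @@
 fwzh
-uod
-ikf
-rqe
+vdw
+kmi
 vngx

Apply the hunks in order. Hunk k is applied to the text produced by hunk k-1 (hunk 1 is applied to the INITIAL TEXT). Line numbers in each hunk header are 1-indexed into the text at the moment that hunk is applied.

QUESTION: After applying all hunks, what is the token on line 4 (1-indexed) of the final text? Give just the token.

Answer: kcp

Derivation:
Hunk 1: at line 4 remove [qoae,inlxi] add [kcp,yxqmb,xiup] -> 12 lines: yxd wfdcp acbe rkf kcp yxqmb xiup fyan ikf rqe vngx yghfd
Hunk 2: at line 5 remove [yxqmb] add [fwzh,vidfy] -> 13 lines: yxd wfdcp acbe rkf kcp fwzh vidfy xiup fyan ikf rqe vngx yghfd
Hunk 3: at line 1 remove [acbe,rkf] add [kzjjn] -> 12 lines: yxd wfdcp kzjjn kcp fwzh vidfy xiup fyan ikf rqe vngx yghfd
Hunk 4: at line 5 remove [vidfy,xiup,fyan] add [uod] -> 10 lines: yxd wfdcp kzjjn kcp fwzh uod ikf rqe vngx yghfd
Hunk 5: at line 5 remove [uod,ikf,rqe] add [vdw,kmi] -> 9 lines: yxd wfdcp kzjjn kcp fwzh vdw kmi vngx yghfd
Final line 4: kcp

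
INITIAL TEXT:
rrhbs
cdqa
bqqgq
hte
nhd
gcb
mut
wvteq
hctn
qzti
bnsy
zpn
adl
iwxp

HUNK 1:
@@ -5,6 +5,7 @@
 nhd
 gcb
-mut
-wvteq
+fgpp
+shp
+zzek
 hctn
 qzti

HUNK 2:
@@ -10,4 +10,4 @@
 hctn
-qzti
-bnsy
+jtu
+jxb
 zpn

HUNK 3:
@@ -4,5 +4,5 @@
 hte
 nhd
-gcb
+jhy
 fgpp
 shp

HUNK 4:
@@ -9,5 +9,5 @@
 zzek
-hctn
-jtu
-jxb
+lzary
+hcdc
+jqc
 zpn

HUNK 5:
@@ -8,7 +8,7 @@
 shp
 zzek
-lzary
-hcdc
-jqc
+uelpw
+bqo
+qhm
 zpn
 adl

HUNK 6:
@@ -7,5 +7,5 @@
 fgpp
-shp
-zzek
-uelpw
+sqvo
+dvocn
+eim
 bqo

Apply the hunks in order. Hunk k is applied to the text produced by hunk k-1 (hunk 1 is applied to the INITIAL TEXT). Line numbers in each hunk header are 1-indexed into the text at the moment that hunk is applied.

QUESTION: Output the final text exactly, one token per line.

Answer: rrhbs
cdqa
bqqgq
hte
nhd
jhy
fgpp
sqvo
dvocn
eim
bqo
qhm
zpn
adl
iwxp

Derivation:
Hunk 1: at line 5 remove [mut,wvteq] add [fgpp,shp,zzek] -> 15 lines: rrhbs cdqa bqqgq hte nhd gcb fgpp shp zzek hctn qzti bnsy zpn adl iwxp
Hunk 2: at line 10 remove [qzti,bnsy] add [jtu,jxb] -> 15 lines: rrhbs cdqa bqqgq hte nhd gcb fgpp shp zzek hctn jtu jxb zpn adl iwxp
Hunk 3: at line 4 remove [gcb] add [jhy] -> 15 lines: rrhbs cdqa bqqgq hte nhd jhy fgpp shp zzek hctn jtu jxb zpn adl iwxp
Hunk 4: at line 9 remove [hctn,jtu,jxb] add [lzary,hcdc,jqc] -> 15 lines: rrhbs cdqa bqqgq hte nhd jhy fgpp shp zzek lzary hcdc jqc zpn adl iwxp
Hunk 5: at line 8 remove [lzary,hcdc,jqc] add [uelpw,bqo,qhm] -> 15 lines: rrhbs cdqa bqqgq hte nhd jhy fgpp shp zzek uelpw bqo qhm zpn adl iwxp
Hunk 6: at line 7 remove [shp,zzek,uelpw] add [sqvo,dvocn,eim] -> 15 lines: rrhbs cdqa bqqgq hte nhd jhy fgpp sqvo dvocn eim bqo qhm zpn adl iwxp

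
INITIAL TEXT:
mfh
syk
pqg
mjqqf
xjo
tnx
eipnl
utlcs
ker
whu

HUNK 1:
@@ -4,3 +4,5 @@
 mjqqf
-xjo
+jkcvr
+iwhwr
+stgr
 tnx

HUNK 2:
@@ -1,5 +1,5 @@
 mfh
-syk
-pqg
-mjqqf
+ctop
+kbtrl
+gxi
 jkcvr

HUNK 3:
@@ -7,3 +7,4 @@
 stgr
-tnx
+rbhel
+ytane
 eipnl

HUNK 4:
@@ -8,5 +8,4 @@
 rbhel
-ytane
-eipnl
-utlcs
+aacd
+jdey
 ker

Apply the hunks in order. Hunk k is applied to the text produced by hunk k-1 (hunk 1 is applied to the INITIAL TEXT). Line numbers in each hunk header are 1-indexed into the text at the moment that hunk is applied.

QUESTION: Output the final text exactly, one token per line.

Hunk 1: at line 4 remove [xjo] add [jkcvr,iwhwr,stgr] -> 12 lines: mfh syk pqg mjqqf jkcvr iwhwr stgr tnx eipnl utlcs ker whu
Hunk 2: at line 1 remove [syk,pqg,mjqqf] add [ctop,kbtrl,gxi] -> 12 lines: mfh ctop kbtrl gxi jkcvr iwhwr stgr tnx eipnl utlcs ker whu
Hunk 3: at line 7 remove [tnx] add [rbhel,ytane] -> 13 lines: mfh ctop kbtrl gxi jkcvr iwhwr stgr rbhel ytane eipnl utlcs ker whu
Hunk 4: at line 8 remove [ytane,eipnl,utlcs] add [aacd,jdey] -> 12 lines: mfh ctop kbtrl gxi jkcvr iwhwr stgr rbhel aacd jdey ker whu

Answer: mfh
ctop
kbtrl
gxi
jkcvr
iwhwr
stgr
rbhel
aacd
jdey
ker
whu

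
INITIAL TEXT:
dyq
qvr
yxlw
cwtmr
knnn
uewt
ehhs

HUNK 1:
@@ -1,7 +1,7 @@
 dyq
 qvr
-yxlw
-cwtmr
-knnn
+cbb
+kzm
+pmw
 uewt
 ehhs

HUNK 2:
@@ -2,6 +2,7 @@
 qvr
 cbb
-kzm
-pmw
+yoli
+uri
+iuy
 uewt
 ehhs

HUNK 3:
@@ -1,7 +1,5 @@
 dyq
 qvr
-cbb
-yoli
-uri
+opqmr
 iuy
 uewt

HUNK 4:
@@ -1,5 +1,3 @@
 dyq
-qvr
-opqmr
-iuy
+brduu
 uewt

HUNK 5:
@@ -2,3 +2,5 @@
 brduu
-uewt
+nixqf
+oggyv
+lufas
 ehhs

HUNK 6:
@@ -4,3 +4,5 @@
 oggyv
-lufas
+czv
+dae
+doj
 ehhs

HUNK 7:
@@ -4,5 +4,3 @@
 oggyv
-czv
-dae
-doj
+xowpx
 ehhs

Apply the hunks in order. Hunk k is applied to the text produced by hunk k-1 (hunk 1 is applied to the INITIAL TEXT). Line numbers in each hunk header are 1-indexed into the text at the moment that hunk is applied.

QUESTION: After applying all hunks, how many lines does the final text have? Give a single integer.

Answer: 6

Derivation:
Hunk 1: at line 1 remove [yxlw,cwtmr,knnn] add [cbb,kzm,pmw] -> 7 lines: dyq qvr cbb kzm pmw uewt ehhs
Hunk 2: at line 2 remove [kzm,pmw] add [yoli,uri,iuy] -> 8 lines: dyq qvr cbb yoli uri iuy uewt ehhs
Hunk 3: at line 1 remove [cbb,yoli,uri] add [opqmr] -> 6 lines: dyq qvr opqmr iuy uewt ehhs
Hunk 4: at line 1 remove [qvr,opqmr,iuy] add [brduu] -> 4 lines: dyq brduu uewt ehhs
Hunk 5: at line 2 remove [uewt] add [nixqf,oggyv,lufas] -> 6 lines: dyq brduu nixqf oggyv lufas ehhs
Hunk 6: at line 4 remove [lufas] add [czv,dae,doj] -> 8 lines: dyq brduu nixqf oggyv czv dae doj ehhs
Hunk 7: at line 4 remove [czv,dae,doj] add [xowpx] -> 6 lines: dyq brduu nixqf oggyv xowpx ehhs
Final line count: 6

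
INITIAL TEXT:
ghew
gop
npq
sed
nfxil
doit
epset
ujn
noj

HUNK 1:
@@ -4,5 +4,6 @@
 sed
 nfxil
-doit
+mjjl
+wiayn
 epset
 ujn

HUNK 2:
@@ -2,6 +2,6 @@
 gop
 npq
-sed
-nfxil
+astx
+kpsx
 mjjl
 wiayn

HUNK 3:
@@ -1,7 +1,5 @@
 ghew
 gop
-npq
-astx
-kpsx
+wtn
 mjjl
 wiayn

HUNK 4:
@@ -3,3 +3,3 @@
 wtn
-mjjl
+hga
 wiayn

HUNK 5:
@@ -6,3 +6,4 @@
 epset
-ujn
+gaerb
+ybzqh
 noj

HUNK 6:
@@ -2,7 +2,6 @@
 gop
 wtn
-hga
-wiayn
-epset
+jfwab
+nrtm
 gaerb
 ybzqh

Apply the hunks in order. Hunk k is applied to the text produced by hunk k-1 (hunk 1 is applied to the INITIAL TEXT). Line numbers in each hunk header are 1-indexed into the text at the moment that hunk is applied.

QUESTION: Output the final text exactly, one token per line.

Answer: ghew
gop
wtn
jfwab
nrtm
gaerb
ybzqh
noj

Derivation:
Hunk 1: at line 4 remove [doit] add [mjjl,wiayn] -> 10 lines: ghew gop npq sed nfxil mjjl wiayn epset ujn noj
Hunk 2: at line 2 remove [sed,nfxil] add [astx,kpsx] -> 10 lines: ghew gop npq astx kpsx mjjl wiayn epset ujn noj
Hunk 3: at line 1 remove [npq,astx,kpsx] add [wtn] -> 8 lines: ghew gop wtn mjjl wiayn epset ujn noj
Hunk 4: at line 3 remove [mjjl] add [hga] -> 8 lines: ghew gop wtn hga wiayn epset ujn noj
Hunk 5: at line 6 remove [ujn] add [gaerb,ybzqh] -> 9 lines: ghew gop wtn hga wiayn epset gaerb ybzqh noj
Hunk 6: at line 2 remove [hga,wiayn,epset] add [jfwab,nrtm] -> 8 lines: ghew gop wtn jfwab nrtm gaerb ybzqh noj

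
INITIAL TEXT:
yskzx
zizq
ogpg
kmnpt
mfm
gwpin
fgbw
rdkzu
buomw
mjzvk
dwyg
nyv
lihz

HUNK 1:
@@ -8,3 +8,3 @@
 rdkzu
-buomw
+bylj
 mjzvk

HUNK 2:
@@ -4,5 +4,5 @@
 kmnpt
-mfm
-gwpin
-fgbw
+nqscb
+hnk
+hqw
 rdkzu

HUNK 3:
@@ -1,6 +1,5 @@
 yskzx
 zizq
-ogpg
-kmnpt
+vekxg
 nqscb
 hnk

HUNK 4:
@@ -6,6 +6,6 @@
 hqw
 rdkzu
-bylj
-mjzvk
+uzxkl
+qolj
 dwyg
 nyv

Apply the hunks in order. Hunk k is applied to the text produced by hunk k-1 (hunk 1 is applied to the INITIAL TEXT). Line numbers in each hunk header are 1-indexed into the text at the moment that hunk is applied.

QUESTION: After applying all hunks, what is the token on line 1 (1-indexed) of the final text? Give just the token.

Answer: yskzx

Derivation:
Hunk 1: at line 8 remove [buomw] add [bylj] -> 13 lines: yskzx zizq ogpg kmnpt mfm gwpin fgbw rdkzu bylj mjzvk dwyg nyv lihz
Hunk 2: at line 4 remove [mfm,gwpin,fgbw] add [nqscb,hnk,hqw] -> 13 lines: yskzx zizq ogpg kmnpt nqscb hnk hqw rdkzu bylj mjzvk dwyg nyv lihz
Hunk 3: at line 1 remove [ogpg,kmnpt] add [vekxg] -> 12 lines: yskzx zizq vekxg nqscb hnk hqw rdkzu bylj mjzvk dwyg nyv lihz
Hunk 4: at line 6 remove [bylj,mjzvk] add [uzxkl,qolj] -> 12 lines: yskzx zizq vekxg nqscb hnk hqw rdkzu uzxkl qolj dwyg nyv lihz
Final line 1: yskzx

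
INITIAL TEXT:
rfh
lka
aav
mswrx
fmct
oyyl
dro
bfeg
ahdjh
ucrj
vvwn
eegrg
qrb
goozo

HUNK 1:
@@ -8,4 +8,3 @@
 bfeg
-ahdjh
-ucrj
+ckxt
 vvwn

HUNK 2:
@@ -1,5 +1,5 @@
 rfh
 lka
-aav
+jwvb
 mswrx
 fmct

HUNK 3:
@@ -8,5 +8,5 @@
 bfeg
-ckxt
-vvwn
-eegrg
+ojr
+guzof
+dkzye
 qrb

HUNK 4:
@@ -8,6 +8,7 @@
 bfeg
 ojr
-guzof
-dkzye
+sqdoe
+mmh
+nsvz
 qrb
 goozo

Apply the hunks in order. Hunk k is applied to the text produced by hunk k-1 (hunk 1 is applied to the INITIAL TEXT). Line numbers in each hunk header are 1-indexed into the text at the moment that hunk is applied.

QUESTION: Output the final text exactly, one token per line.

Hunk 1: at line 8 remove [ahdjh,ucrj] add [ckxt] -> 13 lines: rfh lka aav mswrx fmct oyyl dro bfeg ckxt vvwn eegrg qrb goozo
Hunk 2: at line 1 remove [aav] add [jwvb] -> 13 lines: rfh lka jwvb mswrx fmct oyyl dro bfeg ckxt vvwn eegrg qrb goozo
Hunk 3: at line 8 remove [ckxt,vvwn,eegrg] add [ojr,guzof,dkzye] -> 13 lines: rfh lka jwvb mswrx fmct oyyl dro bfeg ojr guzof dkzye qrb goozo
Hunk 4: at line 8 remove [guzof,dkzye] add [sqdoe,mmh,nsvz] -> 14 lines: rfh lka jwvb mswrx fmct oyyl dro bfeg ojr sqdoe mmh nsvz qrb goozo

Answer: rfh
lka
jwvb
mswrx
fmct
oyyl
dro
bfeg
ojr
sqdoe
mmh
nsvz
qrb
goozo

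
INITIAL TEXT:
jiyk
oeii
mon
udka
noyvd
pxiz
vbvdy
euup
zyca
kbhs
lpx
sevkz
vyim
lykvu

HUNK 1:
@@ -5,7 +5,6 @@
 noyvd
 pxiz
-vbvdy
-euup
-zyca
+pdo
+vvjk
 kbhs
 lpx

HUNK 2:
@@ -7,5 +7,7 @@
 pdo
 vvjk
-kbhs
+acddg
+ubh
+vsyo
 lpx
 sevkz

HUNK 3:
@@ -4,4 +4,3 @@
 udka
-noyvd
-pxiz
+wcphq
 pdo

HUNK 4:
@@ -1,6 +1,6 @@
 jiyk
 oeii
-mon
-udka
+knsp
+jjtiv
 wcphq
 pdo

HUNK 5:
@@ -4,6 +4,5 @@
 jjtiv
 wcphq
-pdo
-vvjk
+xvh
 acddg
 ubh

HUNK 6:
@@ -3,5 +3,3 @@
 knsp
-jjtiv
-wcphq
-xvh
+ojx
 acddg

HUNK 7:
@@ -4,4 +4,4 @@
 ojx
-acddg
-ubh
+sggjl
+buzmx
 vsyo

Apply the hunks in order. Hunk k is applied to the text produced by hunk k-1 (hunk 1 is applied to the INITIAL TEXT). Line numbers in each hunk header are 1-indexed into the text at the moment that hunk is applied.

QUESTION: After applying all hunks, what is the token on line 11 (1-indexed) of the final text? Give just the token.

Answer: lykvu

Derivation:
Hunk 1: at line 5 remove [vbvdy,euup,zyca] add [pdo,vvjk] -> 13 lines: jiyk oeii mon udka noyvd pxiz pdo vvjk kbhs lpx sevkz vyim lykvu
Hunk 2: at line 7 remove [kbhs] add [acddg,ubh,vsyo] -> 15 lines: jiyk oeii mon udka noyvd pxiz pdo vvjk acddg ubh vsyo lpx sevkz vyim lykvu
Hunk 3: at line 4 remove [noyvd,pxiz] add [wcphq] -> 14 lines: jiyk oeii mon udka wcphq pdo vvjk acddg ubh vsyo lpx sevkz vyim lykvu
Hunk 4: at line 1 remove [mon,udka] add [knsp,jjtiv] -> 14 lines: jiyk oeii knsp jjtiv wcphq pdo vvjk acddg ubh vsyo lpx sevkz vyim lykvu
Hunk 5: at line 4 remove [pdo,vvjk] add [xvh] -> 13 lines: jiyk oeii knsp jjtiv wcphq xvh acddg ubh vsyo lpx sevkz vyim lykvu
Hunk 6: at line 3 remove [jjtiv,wcphq,xvh] add [ojx] -> 11 lines: jiyk oeii knsp ojx acddg ubh vsyo lpx sevkz vyim lykvu
Hunk 7: at line 4 remove [acddg,ubh] add [sggjl,buzmx] -> 11 lines: jiyk oeii knsp ojx sggjl buzmx vsyo lpx sevkz vyim lykvu
Final line 11: lykvu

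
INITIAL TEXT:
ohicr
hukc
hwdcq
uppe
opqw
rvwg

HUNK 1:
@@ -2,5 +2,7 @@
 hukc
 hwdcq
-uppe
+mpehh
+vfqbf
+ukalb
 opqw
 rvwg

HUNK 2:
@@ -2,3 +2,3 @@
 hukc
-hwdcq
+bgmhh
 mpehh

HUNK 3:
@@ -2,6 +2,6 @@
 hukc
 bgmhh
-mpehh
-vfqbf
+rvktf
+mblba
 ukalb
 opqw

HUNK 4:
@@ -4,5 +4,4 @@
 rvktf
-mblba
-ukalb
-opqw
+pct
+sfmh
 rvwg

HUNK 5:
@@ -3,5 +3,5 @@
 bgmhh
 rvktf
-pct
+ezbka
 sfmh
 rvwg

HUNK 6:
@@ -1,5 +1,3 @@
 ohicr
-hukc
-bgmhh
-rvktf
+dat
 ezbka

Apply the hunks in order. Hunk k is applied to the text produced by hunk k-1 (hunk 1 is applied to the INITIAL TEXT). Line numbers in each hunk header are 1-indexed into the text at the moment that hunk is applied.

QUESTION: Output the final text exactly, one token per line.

Hunk 1: at line 2 remove [uppe] add [mpehh,vfqbf,ukalb] -> 8 lines: ohicr hukc hwdcq mpehh vfqbf ukalb opqw rvwg
Hunk 2: at line 2 remove [hwdcq] add [bgmhh] -> 8 lines: ohicr hukc bgmhh mpehh vfqbf ukalb opqw rvwg
Hunk 3: at line 2 remove [mpehh,vfqbf] add [rvktf,mblba] -> 8 lines: ohicr hukc bgmhh rvktf mblba ukalb opqw rvwg
Hunk 4: at line 4 remove [mblba,ukalb,opqw] add [pct,sfmh] -> 7 lines: ohicr hukc bgmhh rvktf pct sfmh rvwg
Hunk 5: at line 3 remove [pct] add [ezbka] -> 7 lines: ohicr hukc bgmhh rvktf ezbka sfmh rvwg
Hunk 6: at line 1 remove [hukc,bgmhh,rvktf] add [dat] -> 5 lines: ohicr dat ezbka sfmh rvwg

Answer: ohicr
dat
ezbka
sfmh
rvwg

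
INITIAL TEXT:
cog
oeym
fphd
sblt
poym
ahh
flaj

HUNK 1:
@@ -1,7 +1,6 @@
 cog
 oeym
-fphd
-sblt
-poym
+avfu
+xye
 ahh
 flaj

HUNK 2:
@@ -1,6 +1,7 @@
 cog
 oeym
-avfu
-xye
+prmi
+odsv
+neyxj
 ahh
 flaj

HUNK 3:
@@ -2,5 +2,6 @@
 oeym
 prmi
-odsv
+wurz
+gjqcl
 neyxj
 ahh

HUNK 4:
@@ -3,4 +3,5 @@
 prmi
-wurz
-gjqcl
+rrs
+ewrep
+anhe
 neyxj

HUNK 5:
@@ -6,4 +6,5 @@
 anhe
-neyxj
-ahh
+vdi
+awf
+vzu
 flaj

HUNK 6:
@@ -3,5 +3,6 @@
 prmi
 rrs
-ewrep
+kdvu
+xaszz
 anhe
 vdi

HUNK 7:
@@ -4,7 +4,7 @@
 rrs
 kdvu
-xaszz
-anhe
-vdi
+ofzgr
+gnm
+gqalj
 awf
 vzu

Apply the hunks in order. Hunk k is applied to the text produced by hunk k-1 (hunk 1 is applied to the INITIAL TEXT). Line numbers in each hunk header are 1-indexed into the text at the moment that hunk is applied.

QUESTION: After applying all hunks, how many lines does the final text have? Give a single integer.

Hunk 1: at line 1 remove [fphd,sblt,poym] add [avfu,xye] -> 6 lines: cog oeym avfu xye ahh flaj
Hunk 2: at line 1 remove [avfu,xye] add [prmi,odsv,neyxj] -> 7 lines: cog oeym prmi odsv neyxj ahh flaj
Hunk 3: at line 2 remove [odsv] add [wurz,gjqcl] -> 8 lines: cog oeym prmi wurz gjqcl neyxj ahh flaj
Hunk 4: at line 3 remove [wurz,gjqcl] add [rrs,ewrep,anhe] -> 9 lines: cog oeym prmi rrs ewrep anhe neyxj ahh flaj
Hunk 5: at line 6 remove [neyxj,ahh] add [vdi,awf,vzu] -> 10 lines: cog oeym prmi rrs ewrep anhe vdi awf vzu flaj
Hunk 6: at line 3 remove [ewrep] add [kdvu,xaszz] -> 11 lines: cog oeym prmi rrs kdvu xaszz anhe vdi awf vzu flaj
Hunk 7: at line 4 remove [xaszz,anhe,vdi] add [ofzgr,gnm,gqalj] -> 11 lines: cog oeym prmi rrs kdvu ofzgr gnm gqalj awf vzu flaj
Final line count: 11

Answer: 11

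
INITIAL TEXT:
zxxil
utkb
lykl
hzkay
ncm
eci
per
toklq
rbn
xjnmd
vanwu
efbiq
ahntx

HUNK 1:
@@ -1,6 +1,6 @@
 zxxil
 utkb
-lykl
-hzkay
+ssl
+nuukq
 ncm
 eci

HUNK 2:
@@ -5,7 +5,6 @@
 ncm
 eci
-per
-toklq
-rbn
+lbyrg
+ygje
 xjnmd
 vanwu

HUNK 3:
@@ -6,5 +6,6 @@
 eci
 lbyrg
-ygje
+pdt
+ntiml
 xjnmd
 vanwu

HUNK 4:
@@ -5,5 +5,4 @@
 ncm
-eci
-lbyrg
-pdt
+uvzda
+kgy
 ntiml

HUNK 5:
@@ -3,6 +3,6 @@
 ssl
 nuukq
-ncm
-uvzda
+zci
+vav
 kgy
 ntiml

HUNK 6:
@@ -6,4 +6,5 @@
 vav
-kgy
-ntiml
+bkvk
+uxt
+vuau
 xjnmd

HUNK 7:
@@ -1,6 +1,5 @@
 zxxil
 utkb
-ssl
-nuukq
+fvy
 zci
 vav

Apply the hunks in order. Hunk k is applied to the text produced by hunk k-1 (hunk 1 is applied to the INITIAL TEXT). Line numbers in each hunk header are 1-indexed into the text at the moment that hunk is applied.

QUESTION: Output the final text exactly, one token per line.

Answer: zxxil
utkb
fvy
zci
vav
bkvk
uxt
vuau
xjnmd
vanwu
efbiq
ahntx

Derivation:
Hunk 1: at line 1 remove [lykl,hzkay] add [ssl,nuukq] -> 13 lines: zxxil utkb ssl nuukq ncm eci per toklq rbn xjnmd vanwu efbiq ahntx
Hunk 2: at line 5 remove [per,toklq,rbn] add [lbyrg,ygje] -> 12 lines: zxxil utkb ssl nuukq ncm eci lbyrg ygje xjnmd vanwu efbiq ahntx
Hunk 3: at line 6 remove [ygje] add [pdt,ntiml] -> 13 lines: zxxil utkb ssl nuukq ncm eci lbyrg pdt ntiml xjnmd vanwu efbiq ahntx
Hunk 4: at line 5 remove [eci,lbyrg,pdt] add [uvzda,kgy] -> 12 lines: zxxil utkb ssl nuukq ncm uvzda kgy ntiml xjnmd vanwu efbiq ahntx
Hunk 5: at line 3 remove [ncm,uvzda] add [zci,vav] -> 12 lines: zxxil utkb ssl nuukq zci vav kgy ntiml xjnmd vanwu efbiq ahntx
Hunk 6: at line 6 remove [kgy,ntiml] add [bkvk,uxt,vuau] -> 13 lines: zxxil utkb ssl nuukq zci vav bkvk uxt vuau xjnmd vanwu efbiq ahntx
Hunk 7: at line 1 remove [ssl,nuukq] add [fvy] -> 12 lines: zxxil utkb fvy zci vav bkvk uxt vuau xjnmd vanwu efbiq ahntx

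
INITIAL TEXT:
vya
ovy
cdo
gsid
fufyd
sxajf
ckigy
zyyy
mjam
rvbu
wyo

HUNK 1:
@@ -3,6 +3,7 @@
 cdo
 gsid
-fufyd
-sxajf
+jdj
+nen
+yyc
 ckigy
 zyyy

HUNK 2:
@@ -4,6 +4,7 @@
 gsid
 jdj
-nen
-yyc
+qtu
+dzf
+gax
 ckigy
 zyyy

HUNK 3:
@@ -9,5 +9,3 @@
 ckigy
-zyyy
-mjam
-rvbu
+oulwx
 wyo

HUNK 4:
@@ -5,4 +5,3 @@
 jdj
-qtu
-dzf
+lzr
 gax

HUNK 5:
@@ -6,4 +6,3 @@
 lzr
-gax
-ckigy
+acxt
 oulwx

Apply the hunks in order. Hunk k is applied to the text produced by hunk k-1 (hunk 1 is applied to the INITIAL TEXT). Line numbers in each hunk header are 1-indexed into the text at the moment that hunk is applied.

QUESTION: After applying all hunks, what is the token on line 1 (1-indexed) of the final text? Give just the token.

Answer: vya

Derivation:
Hunk 1: at line 3 remove [fufyd,sxajf] add [jdj,nen,yyc] -> 12 lines: vya ovy cdo gsid jdj nen yyc ckigy zyyy mjam rvbu wyo
Hunk 2: at line 4 remove [nen,yyc] add [qtu,dzf,gax] -> 13 lines: vya ovy cdo gsid jdj qtu dzf gax ckigy zyyy mjam rvbu wyo
Hunk 3: at line 9 remove [zyyy,mjam,rvbu] add [oulwx] -> 11 lines: vya ovy cdo gsid jdj qtu dzf gax ckigy oulwx wyo
Hunk 4: at line 5 remove [qtu,dzf] add [lzr] -> 10 lines: vya ovy cdo gsid jdj lzr gax ckigy oulwx wyo
Hunk 5: at line 6 remove [gax,ckigy] add [acxt] -> 9 lines: vya ovy cdo gsid jdj lzr acxt oulwx wyo
Final line 1: vya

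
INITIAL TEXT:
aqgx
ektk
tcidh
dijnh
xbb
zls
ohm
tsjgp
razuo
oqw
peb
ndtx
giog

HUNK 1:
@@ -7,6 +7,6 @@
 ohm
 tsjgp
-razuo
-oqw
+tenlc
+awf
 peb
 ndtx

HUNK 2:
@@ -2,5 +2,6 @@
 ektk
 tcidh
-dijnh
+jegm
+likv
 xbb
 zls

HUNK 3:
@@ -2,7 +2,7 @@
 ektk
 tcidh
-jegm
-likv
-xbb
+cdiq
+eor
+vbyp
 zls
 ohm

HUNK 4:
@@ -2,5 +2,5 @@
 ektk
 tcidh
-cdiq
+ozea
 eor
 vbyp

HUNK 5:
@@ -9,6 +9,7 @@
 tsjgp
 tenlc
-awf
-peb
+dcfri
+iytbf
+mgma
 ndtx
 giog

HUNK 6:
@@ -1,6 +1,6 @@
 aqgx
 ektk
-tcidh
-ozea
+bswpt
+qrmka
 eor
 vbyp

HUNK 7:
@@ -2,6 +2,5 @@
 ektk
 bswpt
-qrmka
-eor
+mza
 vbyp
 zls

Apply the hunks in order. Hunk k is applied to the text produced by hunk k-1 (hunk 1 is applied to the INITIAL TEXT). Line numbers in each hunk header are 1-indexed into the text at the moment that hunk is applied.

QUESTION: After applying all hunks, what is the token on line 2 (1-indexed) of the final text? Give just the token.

Answer: ektk

Derivation:
Hunk 1: at line 7 remove [razuo,oqw] add [tenlc,awf] -> 13 lines: aqgx ektk tcidh dijnh xbb zls ohm tsjgp tenlc awf peb ndtx giog
Hunk 2: at line 2 remove [dijnh] add [jegm,likv] -> 14 lines: aqgx ektk tcidh jegm likv xbb zls ohm tsjgp tenlc awf peb ndtx giog
Hunk 3: at line 2 remove [jegm,likv,xbb] add [cdiq,eor,vbyp] -> 14 lines: aqgx ektk tcidh cdiq eor vbyp zls ohm tsjgp tenlc awf peb ndtx giog
Hunk 4: at line 2 remove [cdiq] add [ozea] -> 14 lines: aqgx ektk tcidh ozea eor vbyp zls ohm tsjgp tenlc awf peb ndtx giog
Hunk 5: at line 9 remove [awf,peb] add [dcfri,iytbf,mgma] -> 15 lines: aqgx ektk tcidh ozea eor vbyp zls ohm tsjgp tenlc dcfri iytbf mgma ndtx giog
Hunk 6: at line 1 remove [tcidh,ozea] add [bswpt,qrmka] -> 15 lines: aqgx ektk bswpt qrmka eor vbyp zls ohm tsjgp tenlc dcfri iytbf mgma ndtx giog
Hunk 7: at line 2 remove [qrmka,eor] add [mza] -> 14 lines: aqgx ektk bswpt mza vbyp zls ohm tsjgp tenlc dcfri iytbf mgma ndtx giog
Final line 2: ektk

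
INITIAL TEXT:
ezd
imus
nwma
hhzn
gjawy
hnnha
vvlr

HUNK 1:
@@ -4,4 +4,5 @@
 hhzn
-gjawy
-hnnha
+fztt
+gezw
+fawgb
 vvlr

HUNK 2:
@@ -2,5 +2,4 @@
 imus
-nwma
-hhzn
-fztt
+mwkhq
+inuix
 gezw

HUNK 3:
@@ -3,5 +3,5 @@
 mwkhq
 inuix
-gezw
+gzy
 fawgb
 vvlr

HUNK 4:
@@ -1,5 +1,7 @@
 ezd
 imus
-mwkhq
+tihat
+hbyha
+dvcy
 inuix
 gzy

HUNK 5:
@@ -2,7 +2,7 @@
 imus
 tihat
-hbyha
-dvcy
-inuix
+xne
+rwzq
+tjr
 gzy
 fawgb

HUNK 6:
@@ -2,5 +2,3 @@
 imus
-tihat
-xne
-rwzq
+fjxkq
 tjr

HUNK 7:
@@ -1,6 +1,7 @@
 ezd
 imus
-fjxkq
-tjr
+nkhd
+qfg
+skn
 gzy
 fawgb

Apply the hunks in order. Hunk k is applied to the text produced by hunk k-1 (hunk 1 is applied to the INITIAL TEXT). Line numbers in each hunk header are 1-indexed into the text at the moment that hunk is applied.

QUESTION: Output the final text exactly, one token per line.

Hunk 1: at line 4 remove [gjawy,hnnha] add [fztt,gezw,fawgb] -> 8 lines: ezd imus nwma hhzn fztt gezw fawgb vvlr
Hunk 2: at line 2 remove [nwma,hhzn,fztt] add [mwkhq,inuix] -> 7 lines: ezd imus mwkhq inuix gezw fawgb vvlr
Hunk 3: at line 3 remove [gezw] add [gzy] -> 7 lines: ezd imus mwkhq inuix gzy fawgb vvlr
Hunk 4: at line 1 remove [mwkhq] add [tihat,hbyha,dvcy] -> 9 lines: ezd imus tihat hbyha dvcy inuix gzy fawgb vvlr
Hunk 5: at line 2 remove [hbyha,dvcy,inuix] add [xne,rwzq,tjr] -> 9 lines: ezd imus tihat xne rwzq tjr gzy fawgb vvlr
Hunk 6: at line 2 remove [tihat,xne,rwzq] add [fjxkq] -> 7 lines: ezd imus fjxkq tjr gzy fawgb vvlr
Hunk 7: at line 1 remove [fjxkq,tjr] add [nkhd,qfg,skn] -> 8 lines: ezd imus nkhd qfg skn gzy fawgb vvlr

Answer: ezd
imus
nkhd
qfg
skn
gzy
fawgb
vvlr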